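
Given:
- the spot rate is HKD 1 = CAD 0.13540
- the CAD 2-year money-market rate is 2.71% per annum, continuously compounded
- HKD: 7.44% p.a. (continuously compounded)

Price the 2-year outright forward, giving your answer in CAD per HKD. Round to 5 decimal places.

0.12318

T = 2 years.
CAD growth factor: e^(0.0271×2) = 1.0556957.
HKD growth factor: e^(0.0744×2) = 1.1604409.
CIP: F = S · (grow CAD)/(grow HKD) = 0.1354 × 1.0556957/1.1604409 = 0.1231784 CAD per HKD.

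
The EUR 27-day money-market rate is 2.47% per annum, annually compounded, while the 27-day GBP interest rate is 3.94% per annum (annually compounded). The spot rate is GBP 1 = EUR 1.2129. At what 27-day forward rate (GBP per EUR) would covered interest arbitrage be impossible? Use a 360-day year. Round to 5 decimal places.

T = 27/360 years.
EUR accumulates by (1 + 0.0247)^(27/360) = 1.0018317.
GBP growth factor: (1 + 0.0394)^(27/360) = 1.0029025.
CIP: F = S · (grow EUR)/(grow GBP) = 1.2129 × 1.0018317/1.0029025 = 1.211605 EUR per GBP.
Invert for GBP per EUR: 1 / 1.211605 = 0.82535.

0.82535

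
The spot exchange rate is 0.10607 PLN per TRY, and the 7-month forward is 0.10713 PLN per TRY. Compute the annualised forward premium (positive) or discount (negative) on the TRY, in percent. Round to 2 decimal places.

T = 7/12 years.
(F − S)/S = (0.10713 − 0.10607)/0.10607 = 0.0099934.
Annualise by dividing by T: 0.0099934 / (7/12) = 0.017132 → 1.71%.

+1.71%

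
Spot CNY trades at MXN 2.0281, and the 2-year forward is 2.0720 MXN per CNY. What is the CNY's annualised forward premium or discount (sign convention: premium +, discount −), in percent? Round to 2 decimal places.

T = 2 years.
CNY trades forward at +2.16459% vs spot over the period.
Per annum: 0.0216459 / 2 = 0.010823 = 1.08%.

+1.08%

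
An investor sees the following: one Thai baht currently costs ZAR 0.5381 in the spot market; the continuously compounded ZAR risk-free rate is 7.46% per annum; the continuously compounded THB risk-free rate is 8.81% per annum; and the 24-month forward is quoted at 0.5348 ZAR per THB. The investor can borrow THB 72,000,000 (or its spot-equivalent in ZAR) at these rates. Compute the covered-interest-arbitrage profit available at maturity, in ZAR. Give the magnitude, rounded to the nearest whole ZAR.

T = 2 years.
Invest the THB and cover forward: 72,000,000 × 1.1926765701 × 0.5348 = ZAR 45,924,726.94.
Convert at spot and invest in ZAR: 72,000,000 × 0.5381 × 1.160905147 = ZAR 44,977,180.29.
The quoted forward overvalues THB, so borrow ZAR, buy THB at spot, deposit the THB at 8.81%, and sell the proceeds forward at 0.5348.
Profit = 45,924,726.94 − 44,977,180.29 = ZAR 947,547.

ZAR 947,547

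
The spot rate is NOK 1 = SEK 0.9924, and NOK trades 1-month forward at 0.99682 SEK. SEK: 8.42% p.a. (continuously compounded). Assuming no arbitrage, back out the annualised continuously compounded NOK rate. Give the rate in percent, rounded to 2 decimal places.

3.09%

T = 1/12 years.
F/S = 0.99682/0.9924 = 1.0044538 = (growth of SEK) / (growth of NOK).
SEK growth factor: e^(0.0842×1/12) = 1.0070413.
That pins the NOK growth at 1.002576.
Take logs: ln 1.002576 / (1/12) = 0.030872, so 3.09%.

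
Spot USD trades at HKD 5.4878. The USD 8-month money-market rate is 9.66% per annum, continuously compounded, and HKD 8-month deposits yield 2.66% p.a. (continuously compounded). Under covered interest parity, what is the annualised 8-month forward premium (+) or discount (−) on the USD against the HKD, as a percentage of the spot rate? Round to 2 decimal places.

-6.84%

T = 8/12 years.
CIP forward (HKD per USD) = 5.4878 × 1.0178915/1.0665189 = 5.2375865.
Annualised premium = (F − S)/S × (1/T) = (5.2375865 − 5.4878)/5.4878 ÷ (8/12) = -6.84%.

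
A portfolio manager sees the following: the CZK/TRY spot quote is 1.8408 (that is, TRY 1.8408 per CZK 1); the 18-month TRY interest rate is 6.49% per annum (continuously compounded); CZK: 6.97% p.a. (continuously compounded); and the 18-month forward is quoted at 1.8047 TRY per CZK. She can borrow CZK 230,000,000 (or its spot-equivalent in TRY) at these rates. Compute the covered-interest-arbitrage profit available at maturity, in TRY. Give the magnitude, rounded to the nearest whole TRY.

TRY 5,845,908

T = 18/12 years.
Invest the CZK and cover forward: 230,000,000 × 1.11021090302 × 1.8047 = TRY 460,827,451.84.
Convert at spot and invest in TRY: 230,000,000 × 1.8408 × 1.10224609225 = TRY 466,673,359.52.
The quoted forward undervalues CZK, so borrow CZK, convert to TRY at spot, deposit the TRY at 6.49%, and buy CZK forward at 1.8047 to cover the loan.
Arbitrage profit = |460,827,451.84 − 466,673,359.52| = TRY 5,845,908.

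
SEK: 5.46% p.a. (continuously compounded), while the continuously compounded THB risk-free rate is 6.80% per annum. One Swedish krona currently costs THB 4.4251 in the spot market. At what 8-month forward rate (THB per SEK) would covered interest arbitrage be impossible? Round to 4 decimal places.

4.4648

T = 8/12 years.
THB growth factor: e^(0.0680×8/12) = 1.0463766.
SEK accumulates by e^(0.0546×8/12) = 1.0370706.
So F = 4.4251 × 1.0463766 / 1.0370706 = 4.464808 (THB/SEK).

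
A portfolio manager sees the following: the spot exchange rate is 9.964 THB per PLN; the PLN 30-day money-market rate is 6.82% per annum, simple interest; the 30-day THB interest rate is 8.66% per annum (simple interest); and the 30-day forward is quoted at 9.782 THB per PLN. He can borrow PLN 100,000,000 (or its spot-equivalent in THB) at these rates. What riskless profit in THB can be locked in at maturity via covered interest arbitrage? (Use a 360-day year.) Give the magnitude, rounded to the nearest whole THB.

THB 19,831,250

T = 30/360 years.
Route A — deposit PLN, sell forward: 100,000,000 × 1.00568333333 × 9.782 = THB 983,759,436.66.
Route B — convert at spot, deposit THB: 100,000,000 × 9.964 × 1.00721666667 = THB 1,003,590,686.67.
The quoted forward undervalues PLN, so borrow PLN, convert to THB at spot, deposit the THB at 8.66%, and buy PLN forward at 9.782 to cover the loan.
Arbitrage profit = |983,759,436.66 − 1,003,590,686.67| = THB 19,831,250.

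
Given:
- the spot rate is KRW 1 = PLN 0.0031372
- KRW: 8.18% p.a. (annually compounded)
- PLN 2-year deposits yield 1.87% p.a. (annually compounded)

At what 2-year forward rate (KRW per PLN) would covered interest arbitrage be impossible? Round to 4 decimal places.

T = 2 years.
PLN accumulates by (1 + 0.0187)^2 = 1.03774969.
KRW accumulates by (1 + 0.0818)^2 = 1.17029124.
Forward (PLN per KRW) = 0.0031372 × 1.03774969 / 1.17029124 = 0.00278189584.
Invert for KRW per PLN: 1 / 0.00278189584 = 359.4671.

359.4671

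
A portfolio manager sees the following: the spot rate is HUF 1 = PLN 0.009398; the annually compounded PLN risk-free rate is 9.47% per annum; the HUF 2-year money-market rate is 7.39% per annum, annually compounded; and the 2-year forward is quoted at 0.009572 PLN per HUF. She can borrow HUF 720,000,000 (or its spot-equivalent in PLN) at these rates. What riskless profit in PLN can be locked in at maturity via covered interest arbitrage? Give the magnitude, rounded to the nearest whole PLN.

T = 2 years.
Invest the HUF and cover forward: 720,000,000 × 1.15326121 × 0.009572 = PLN 7,948,091.74.
Convert at spot and invest in PLN: 720,000,000 × 0.009398 × 1.19836809 = PLN 8,108,829.58.
The quoted forward undervalues HUF, so borrow HUF, convert to PLN at spot, deposit the PLN at 9.47%, and buy HUF forward at 0.009572 to cover the loan.
Arbitrage profit = |7,948,091.74 − 8,108,829.58| = PLN 160,738.

PLN 160,738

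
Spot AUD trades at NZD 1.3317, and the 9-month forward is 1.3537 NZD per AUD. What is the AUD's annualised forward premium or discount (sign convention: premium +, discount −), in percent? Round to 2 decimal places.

+2.20%

T = 9/12 years.
Period premium: (1.3537 − 1.3317)/1.3317 = 0.0165202.
Per annum: 0.0165202 / (9/12) = 0.022027 = 2.20%.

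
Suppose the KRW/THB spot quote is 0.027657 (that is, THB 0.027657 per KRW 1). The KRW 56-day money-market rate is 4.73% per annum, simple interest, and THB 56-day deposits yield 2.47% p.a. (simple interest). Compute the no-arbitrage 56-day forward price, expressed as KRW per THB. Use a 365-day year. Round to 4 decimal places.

36.2821

T = 56/365 years.
THB accumulates by 1 + 0.0247×56/365 = 1.00378959.
KRW growth factor: 1 + 0.0473×56/365 = 1.00725699.
CIP: F = S · (grow THB)/(grow KRW) = 0.027657 × 1.00378959/1.00725699 = 0.027561793 THB per KRW.
Quoted the other way: 1/0.027561793 = 36.2821 KRW per THB.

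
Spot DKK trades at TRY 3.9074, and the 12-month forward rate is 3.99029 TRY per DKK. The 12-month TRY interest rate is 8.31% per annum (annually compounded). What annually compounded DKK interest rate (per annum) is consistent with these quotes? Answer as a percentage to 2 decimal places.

6.06%

T = 1 year.
By CIP, F/S equals the TRY-to-DKK growth ratio: 3.99029/3.9074 = 1.0212136.
TRY growth factor: (1 + 0.0831)^1 = 1.083100.
Hence g_DKK = 1.0606008.
r = 1.0606008^(1/1) − 1 = 0.060601 → 6.06%.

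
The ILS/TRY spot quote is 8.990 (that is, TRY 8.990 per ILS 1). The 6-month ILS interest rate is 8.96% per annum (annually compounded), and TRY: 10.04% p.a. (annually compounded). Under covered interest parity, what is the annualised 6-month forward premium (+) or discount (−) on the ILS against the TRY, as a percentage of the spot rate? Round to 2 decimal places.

+0.99%

T = 6/12 years.
No-arbitrage forward: 8.99 × 1.0489995 / 1.0438391 = 9.034444 TRY/ILS.
Annualised premium = (F − S)/S × (1/T) = (9.034444 − 8.99)/8.99 ÷ (6/12) = 0.99%.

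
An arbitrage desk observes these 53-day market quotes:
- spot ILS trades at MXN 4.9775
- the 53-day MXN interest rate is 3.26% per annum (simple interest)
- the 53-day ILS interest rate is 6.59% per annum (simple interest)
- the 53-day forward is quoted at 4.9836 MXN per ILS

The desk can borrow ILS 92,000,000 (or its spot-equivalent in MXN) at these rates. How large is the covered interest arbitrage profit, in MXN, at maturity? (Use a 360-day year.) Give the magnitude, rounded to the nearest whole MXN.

MXN 2,811,647

T = 53/360 years.
Route A — deposit ILS, sell forward: 92,000,000 × 1.00970194444 × 4.9836 = MXN 462,939,456.15.
Route B — convert at spot, deposit MXN: 92,000,000 × 4.9775 × 1.00479944444 = MXN 460,127,809.59.
The quoted forward overvalues ILS, so borrow MXN, buy ILS at spot, deposit the ILS at 6.59%, and sell the proceeds forward at 4.9836.
Arbitrage profit = |462,939,456.15 − 460,127,809.59| = MXN 2,811,647.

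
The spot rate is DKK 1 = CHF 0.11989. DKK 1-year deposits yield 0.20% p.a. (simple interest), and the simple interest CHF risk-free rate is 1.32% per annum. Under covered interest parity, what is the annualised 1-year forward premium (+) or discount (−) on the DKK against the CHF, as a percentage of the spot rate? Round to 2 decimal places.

T = 1 year.
CIP forward (CHF per DKK) = 0.11989 × 1.013200/1.002000 = 0.12123009.
Annualised premium = (F − S)/S × (1/T) = (0.12123009 − 0.11989)/0.11989 ÷ 1 = 1.12%.

+1.12%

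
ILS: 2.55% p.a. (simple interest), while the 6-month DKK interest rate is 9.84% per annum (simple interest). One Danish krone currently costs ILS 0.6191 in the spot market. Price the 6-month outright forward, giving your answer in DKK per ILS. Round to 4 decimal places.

1.6734

T = 6/12 years.
Growth of 1 ILS over T: 1 + 0.0255×6/12 = 1.012750.
Growth of 1 DKK over T: 1 + 0.0984×6/12 = 1.049200.
So F = 0.6191 × 1.012750 / 1.049200 = 0.5975920 (ILS/DKK).
Invert for DKK per ILS: 1 / 0.5975920 = 1.6734.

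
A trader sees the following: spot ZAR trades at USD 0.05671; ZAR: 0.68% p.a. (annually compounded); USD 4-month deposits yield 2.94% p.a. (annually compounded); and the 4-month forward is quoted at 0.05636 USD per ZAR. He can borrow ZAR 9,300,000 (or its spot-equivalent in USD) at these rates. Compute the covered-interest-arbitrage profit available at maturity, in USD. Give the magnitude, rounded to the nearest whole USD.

T = 4/12 years.
Keep in ZAR, deliver into the forward: 9,300,000·1.00226155·0.05636 = USD 525,333.39.
Swap to USD now, deposit: 9,300,000·0.05671·1.0097055 = USD 532,521.71.
The quoted forward undervalues ZAR, so borrow ZAR, convert to USD at spot, deposit the USD at 2.94%, and buy ZAR forward at 0.05636 to cover the loan.
Arbitrage profit = |525,333.39 − 532,521.71| = USD 7,188.

USD 7,188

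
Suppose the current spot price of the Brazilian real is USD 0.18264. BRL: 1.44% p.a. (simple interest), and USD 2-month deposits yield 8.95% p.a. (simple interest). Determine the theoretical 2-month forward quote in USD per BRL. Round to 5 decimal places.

0.18492

T = 2/12 years.
USD accumulates by 1 + 0.0895×2/12 = 1.0149167.
Growth of 1 BRL over T: 1 + 0.0144×2/12 = 1.002400.
So F = 0.18264 × 1.0149167 / 1.002400 = 0.1849206 (USD/BRL).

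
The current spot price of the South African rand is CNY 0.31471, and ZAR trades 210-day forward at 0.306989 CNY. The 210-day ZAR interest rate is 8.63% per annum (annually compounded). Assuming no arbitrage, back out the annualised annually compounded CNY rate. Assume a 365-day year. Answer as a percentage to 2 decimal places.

4.04%

T = 210/365 years.
F/S = 0.306989/0.31471 = 0.9754663 = (growth of CNY) / (growth of ZAR).
ZAR growth factor: (1 + 0.0863)^(210/365) = 1.0487777.
Hence g_CNY = 1.0230473.
Annualise: 1.0230473^(365/210) − 1 = 0.040398 = 4.04%.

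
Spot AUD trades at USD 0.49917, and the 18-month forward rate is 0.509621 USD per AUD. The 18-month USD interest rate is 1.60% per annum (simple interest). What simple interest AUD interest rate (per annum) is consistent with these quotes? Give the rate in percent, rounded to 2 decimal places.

T = 18/12 years.
By CIP, F/S equals the USD-to-AUD growth ratio: 0.509621/0.49917 = 1.0209368.
USD growth factor: 1 + 0.0160×18/12 = 1.024000.
So the AUD growth factor = 1.0030004.
r = (1.0030004 − 1)/(18/12) = 0.002000 → 0.20%.

0.20%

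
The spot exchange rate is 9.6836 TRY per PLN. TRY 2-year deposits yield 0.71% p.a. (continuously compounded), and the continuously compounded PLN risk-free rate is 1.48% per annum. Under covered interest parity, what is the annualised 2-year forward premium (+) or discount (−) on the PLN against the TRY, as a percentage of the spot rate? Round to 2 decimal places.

-0.76%

T = 2 years.
No-arbitrage forward: 9.6836 × 1.0143013 / 1.0300424 = 9.5356153 TRY/PLN.
(F − S)/S ÷ T = (9.5356153 − 9.6836)/9.6836/2 = -0.007641 → -0.76%.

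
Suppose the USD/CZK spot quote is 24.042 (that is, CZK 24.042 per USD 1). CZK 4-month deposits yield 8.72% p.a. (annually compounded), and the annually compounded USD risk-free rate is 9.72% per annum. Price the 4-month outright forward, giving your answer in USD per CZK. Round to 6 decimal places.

T = 4/12 years.
Growth of 1 CZK over T: (1 + 0.0872)^(4/12) = 1.0282605.
USD accumulates by (1 + 0.0972)^(4/12) = 1.0314035.
So F = 24.042 × 1.0282605 / 1.0314035 = 23.96874 (CZK/USD).
Invert for USD per CZK: 1 / 23.96874 = 0.041721.

0.041721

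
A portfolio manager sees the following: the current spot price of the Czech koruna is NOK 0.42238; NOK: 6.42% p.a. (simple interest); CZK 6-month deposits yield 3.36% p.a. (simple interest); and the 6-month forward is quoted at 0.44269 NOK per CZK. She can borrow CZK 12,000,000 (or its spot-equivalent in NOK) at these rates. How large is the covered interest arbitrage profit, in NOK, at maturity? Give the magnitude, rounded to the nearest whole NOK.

T = 6/12 years.
Route A — deposit CZK, sell forward: 12,000,000 × 1.016800 × 0.44269 = NOK 5,401,526.30.
Route B — convert at spot, deposit NOK: 12,000,000 × 0.42238 × 1.032100 = NOK 5,231,260.78.
The quoted forward overvalues CZK, so borrow NOK, buy CZK at spot, deposit the CZK at 3.36%, and sell the proceeds forward at 0.44269.
Arbitrage profit = |5,401,526.30 − 5,231,260.78| = NOK 170,266.

NOK 170,266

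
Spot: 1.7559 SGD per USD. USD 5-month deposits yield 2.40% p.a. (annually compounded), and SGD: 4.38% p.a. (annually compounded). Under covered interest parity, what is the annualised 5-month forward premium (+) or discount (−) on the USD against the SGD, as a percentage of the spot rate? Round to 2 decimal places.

+1.92%

T = 5/12 years.
No-arbitrage forward: 1.7559 × 1.0180221 / 1.0099309 = 1.7699676 SGD/USD.
(F − S)/S ÷ T = (1.7699676 − 1.7559)/1.7559/(5/12) = 0.019228 → 1.92%.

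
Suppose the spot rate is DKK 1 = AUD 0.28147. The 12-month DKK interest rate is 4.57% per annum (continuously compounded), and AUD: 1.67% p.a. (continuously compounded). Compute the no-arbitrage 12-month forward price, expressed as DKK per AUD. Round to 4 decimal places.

T = 1 year.
Growth of 1 AUD over T: e^(0.0167×1) = 1.0168402.
Growth of 1 DKK over T: e^(0.0457×1) = 1.0467603.
Forward (AUD per DKK) = 0.28147 × 1.0168402 / 1.0467603 = 0.2734246.
Invert for DKK per AUD: 1 / 0.2734246 = 3.6573.

3.6573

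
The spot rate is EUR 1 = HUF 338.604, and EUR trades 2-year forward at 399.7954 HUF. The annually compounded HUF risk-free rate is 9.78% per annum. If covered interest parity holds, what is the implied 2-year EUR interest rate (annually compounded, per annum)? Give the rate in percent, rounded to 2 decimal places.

T = 2 years.
F/S = 399.7954/338.604 = 1.1807167 = (growth of HUF) / (growth of EUR).
The HUF side grows by (1 + 0.0978)^2 = 1.2051648.
Hence g_EUR = 1.0207062.
r = 1.0207062^(1/2) − 1 = 0.010300 → 1.03%.

1.03%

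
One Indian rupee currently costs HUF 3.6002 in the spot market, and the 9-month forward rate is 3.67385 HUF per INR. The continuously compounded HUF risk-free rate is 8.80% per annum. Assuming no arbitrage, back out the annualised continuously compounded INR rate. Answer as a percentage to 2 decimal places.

6.10%

T = 9/12 years.
By CIP, F/S equals the HUF-to-INR growth ratio: 3.67385/3.6002 = 1.0204572.
The HUF side grows by e^(0.0880×9/12) = 1.0682267.
So the INR growth factor = 1.0468119.
Take logs: ln 1.0468119 / (9/12) = 0.060999, so 6.10%.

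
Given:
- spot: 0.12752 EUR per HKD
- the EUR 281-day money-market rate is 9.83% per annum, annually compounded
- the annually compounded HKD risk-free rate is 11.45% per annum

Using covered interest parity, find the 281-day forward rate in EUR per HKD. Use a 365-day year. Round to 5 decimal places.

0.12609

T = 281/365 years.
EUR growth factor: (1 + 0.0983)^(281/365) = 1.0748543.
Growth of 1 HKD over T: (1 + 0.1145)^(281/365) = 1.0870392.
Forward (EUR per HKD) = 0.12752 × 1.0748543 / 1.0870392 = 0.1260906.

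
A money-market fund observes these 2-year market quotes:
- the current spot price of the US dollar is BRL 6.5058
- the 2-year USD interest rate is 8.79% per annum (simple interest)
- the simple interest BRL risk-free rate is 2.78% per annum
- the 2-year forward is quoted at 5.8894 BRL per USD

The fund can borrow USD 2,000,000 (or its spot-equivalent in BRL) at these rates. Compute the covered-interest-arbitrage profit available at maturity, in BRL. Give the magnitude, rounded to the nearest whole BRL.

BRL 114,468

T = 2 years.
Route A — deposit USD, sell forward: 2,000,000 × 1.175800 × 5.8894 = BRL 13,849,513.04.
Route B — convert at spot, deposit BRL: 2,000,000 × 6.5058 × 1.055600 = BRL 13,735,044.96.
The quoted forward overvalues USD, so borrow BRL, buy USD at spot, deposit the USD at 8.79%, and sell the proceeds forward at 5.8894.
Arbitrage profit = |13,849,513.04 − 13,735,044.96| = BRL 114,468.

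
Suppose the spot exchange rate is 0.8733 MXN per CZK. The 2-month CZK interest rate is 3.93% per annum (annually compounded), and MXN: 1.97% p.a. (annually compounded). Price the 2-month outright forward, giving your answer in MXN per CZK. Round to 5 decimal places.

T = 2/12 years.
Growth of 1 MXN over T: (1 + 0.0197)^(2/12) = 1.0032567.
CZK accumulates by (1 + 0.0393)^(2/12) = 1.0064453.
CIP: F = S · (grow MXN)/(grow CZK) = 0.8733 × 1.0032567/1.0064453 = 0.8705332 MXN per CZK.

0.87053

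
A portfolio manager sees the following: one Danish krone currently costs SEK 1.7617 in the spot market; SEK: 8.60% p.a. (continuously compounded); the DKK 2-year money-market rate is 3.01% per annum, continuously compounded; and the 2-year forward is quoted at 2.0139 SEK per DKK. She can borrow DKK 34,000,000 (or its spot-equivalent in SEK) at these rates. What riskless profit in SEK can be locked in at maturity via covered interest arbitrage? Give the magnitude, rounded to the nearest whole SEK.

T = 2 years.
Keep in DKK, deliver into the forward: 34,000,000·1.0620489351·2.0139 = SEK 72,721,251.91.
Swap to SEK now, deposit: 34,000,000·1.7617·1.1876778332 = SEK 71,139,289.32.
The quoted forward overvalues DKK, so borrow SEK, buy DKK at spot, deposit the DKK at 3.01%, and sell the proceeds forward at 2.0139.
Profit = 72,721,251.91 − 71,139,289.32 = SEK 1,581,963.

SEK 1,581,963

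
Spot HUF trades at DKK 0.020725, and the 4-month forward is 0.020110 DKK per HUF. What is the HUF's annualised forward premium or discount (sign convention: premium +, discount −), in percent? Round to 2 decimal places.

T = 4/12 years.
(F − S)/S = (0.020110 − 0.020725)/0.020725 = -0.0296743.
Per annum: -0.0296743 / (4/12) = -0.089023 = -8.90%.

-8.90%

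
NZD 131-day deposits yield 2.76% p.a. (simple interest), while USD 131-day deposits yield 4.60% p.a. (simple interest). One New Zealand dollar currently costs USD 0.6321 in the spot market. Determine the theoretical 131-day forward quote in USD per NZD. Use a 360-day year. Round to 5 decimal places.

T = 131/360 years.
Growth of 1 USD over T: 1 + 0.0460×131/360 = 1.0167389.
NZD growth factor: 1 + 0.0276×131/360 = 1.0100433.
So F = 0.6321 × 1.0167389 / 1.0100433 = 0.6362902 (USD/NZD).

0.63629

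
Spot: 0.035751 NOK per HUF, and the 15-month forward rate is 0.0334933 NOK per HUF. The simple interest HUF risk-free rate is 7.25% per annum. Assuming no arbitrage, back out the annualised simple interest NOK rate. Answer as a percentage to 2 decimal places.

T = 15/12 years.
CIP gives F = S · g_NOK/g_HUF, so g_NOK/g_HUF = 0.0334933/0.035751 = 0.9368493.
The HUF side grows by 1 + 0.0725×15/12 = 1.090625.
Hence g_NOK = 1.0217513.
(1.0217513 − 1)/T = 0.017401, i.e. 1.74%.

1.74%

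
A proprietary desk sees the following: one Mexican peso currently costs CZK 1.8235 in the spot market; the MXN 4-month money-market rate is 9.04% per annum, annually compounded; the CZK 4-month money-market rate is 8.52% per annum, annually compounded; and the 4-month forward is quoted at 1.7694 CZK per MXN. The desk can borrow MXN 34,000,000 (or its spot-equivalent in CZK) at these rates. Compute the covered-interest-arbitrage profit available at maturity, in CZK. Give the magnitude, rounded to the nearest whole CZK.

CZK 1,791,634

T = 4/12 years.
Keep in MXN, deliver into the forward: 34,000,000·1.0292683402·1.7694 = CZK 61,920,371.64.
Swap to CZK now, deposit: 34,000,000·1.8235·1.0276295758 = CZK 63,712,006.07.
The quoted forward undervalues MXN, so borrow MXN, convert to CZK at spot, deposit the CZK at 8.52%, and buy MXN forward at 1.7694 to cover the loan.
Arbitrage profit = |61,920,371.64 − 63,712,006.07| = CZK 1,791,634.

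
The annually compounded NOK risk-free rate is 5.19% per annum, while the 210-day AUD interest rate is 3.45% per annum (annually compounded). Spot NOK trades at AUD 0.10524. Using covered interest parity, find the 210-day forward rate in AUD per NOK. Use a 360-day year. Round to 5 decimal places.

T = 210/360 years.
AUD accumulates by (1 + 0.0345)^(210/360) = 1.0199827.
NOK accumulates by (1 + 0.0519)^(210/360) = 1.0299554.
Forward (AUD per NOK) = 0.10524 × 1.0199827 / 1.0299554 = 0.1042210.

0.10422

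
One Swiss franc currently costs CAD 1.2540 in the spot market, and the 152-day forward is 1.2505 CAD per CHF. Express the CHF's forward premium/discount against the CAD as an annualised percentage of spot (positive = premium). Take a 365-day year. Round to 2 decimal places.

T = 152/365 years.
(F − S)/S = (1.2505 − 1.254)/1.254 = -0.0027911.
×(1/T) gives -0.67% p.a.

-0.67%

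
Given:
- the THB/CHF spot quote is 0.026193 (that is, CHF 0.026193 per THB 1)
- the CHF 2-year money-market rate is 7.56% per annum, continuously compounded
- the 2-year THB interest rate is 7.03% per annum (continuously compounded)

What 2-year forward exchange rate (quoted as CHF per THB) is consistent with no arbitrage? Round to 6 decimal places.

T = 2 years.
Growth of 1 CHF over T: e^(0.0756×2) = 1.1632293.
THB accumulates by e^(0.0703×2) = 1.1509642.
CIP: F = S · (grow CHF)/(grow THB) = 0.026193 × 1.1632293/1.1509642 = 0.02647212 CHF per THB.

0.026472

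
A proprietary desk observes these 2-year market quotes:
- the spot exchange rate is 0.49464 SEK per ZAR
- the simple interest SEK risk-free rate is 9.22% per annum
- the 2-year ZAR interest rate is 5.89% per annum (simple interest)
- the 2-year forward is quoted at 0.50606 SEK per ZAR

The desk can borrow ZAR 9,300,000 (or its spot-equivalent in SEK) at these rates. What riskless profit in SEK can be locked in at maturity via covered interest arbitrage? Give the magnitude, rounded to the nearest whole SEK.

SEK 187,653

T = 2 years.
Route A — deposit ZAR, sell forward: 9,300,000 × 1.117800 × 0.50606 = SEK 5,260,766.97.
Route B — convert at spot, deposit SEK: 9,300,000 × 0.49464 × 1.184400 = SEK 5,448,420.03.
The quoted forward undervalues ZAR, so borrow ZAR, convert to SEK at spot, deposit the SEK at 9.22%, and buy ZAR forward at 0.50606 to cover the loan.
Arbitrage profit = |5,260,766.97 − 5,448,420.03| = SEK 187,653.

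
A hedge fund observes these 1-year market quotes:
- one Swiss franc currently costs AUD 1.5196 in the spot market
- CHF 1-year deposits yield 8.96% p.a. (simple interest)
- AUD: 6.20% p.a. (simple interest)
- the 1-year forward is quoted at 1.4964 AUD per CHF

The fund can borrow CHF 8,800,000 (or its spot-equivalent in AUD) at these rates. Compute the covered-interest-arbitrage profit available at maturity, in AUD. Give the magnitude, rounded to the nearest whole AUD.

AUD 146,628

T = 1 year.
Invest the CHF and cover forward: 8,800,000 × 1.089600 × 1.4964 = AUD 14,348,201.47.
Convert at spot and invest in AUD: 8,800,000 × 1.5196 × 1.062000 = AUD 14,201,573.76.
The quoted forward overvalues CHF, so borrow AUD, buy CHF at spot, deposit the CHF at 8.96%, and sell the proceeds forward at 1.4964.
The gap between the two covered legs is AUD 146,628.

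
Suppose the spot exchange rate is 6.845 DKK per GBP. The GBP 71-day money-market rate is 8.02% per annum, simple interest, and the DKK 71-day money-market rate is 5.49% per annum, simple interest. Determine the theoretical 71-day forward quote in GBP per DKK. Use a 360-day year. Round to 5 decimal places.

0.14681

T = 71/360 years.
DKK accumulates by 1 + 0.0549×71/360 = 1.0108275.
GBP accumulates by 1 + 0.0802×71/360 = 1.0158172.
Forward (DKK per GBP) = 6.845 × 1.0108275 / 1.0158172 = 6.811377.
Quoted the other way: 1/6.811377 = 0.14681 GBP per DKK.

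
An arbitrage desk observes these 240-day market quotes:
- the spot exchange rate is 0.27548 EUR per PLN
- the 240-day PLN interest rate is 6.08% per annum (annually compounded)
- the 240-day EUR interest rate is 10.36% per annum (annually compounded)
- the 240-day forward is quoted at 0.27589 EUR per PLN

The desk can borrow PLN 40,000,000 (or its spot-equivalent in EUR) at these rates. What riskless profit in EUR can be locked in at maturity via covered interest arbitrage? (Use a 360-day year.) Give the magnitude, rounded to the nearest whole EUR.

EUR 289,194

T = 240/360 years.
Invest the PLN and cover forward: 40,000,000 × 1.0401333162 × 0.27589 = EUR 11,478,495.22.
Convert at spot and invest in EUR: 40,000,000 × 0.27548 × 1.0679259208 = EUR 11,767,689.31.
The quoted forward undervalues PLN, so borrow PLN, convert to EUR at spot, deposit the EUR at 10.36%, and buy PLN forward at 0.27589 to cover the loan.
Profit = 11,767,689.31 − 11,478,495.22 = EUR 289,194.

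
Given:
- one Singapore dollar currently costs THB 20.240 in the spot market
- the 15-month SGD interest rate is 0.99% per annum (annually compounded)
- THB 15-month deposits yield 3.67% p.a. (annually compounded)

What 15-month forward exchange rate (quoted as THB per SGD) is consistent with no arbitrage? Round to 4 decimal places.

20.9136

T = 15/12 years.
Growth of 1 THB over T: (1 + 0.0367)^(15/12) = 1.04608355.
Growth of 1 SGD over T: (1 + 0.0099)^(15/12) = 1.01239028.
So F = 20.24 × 1.04608355 / 1.01239028 = 20.913606 (THB/SGD).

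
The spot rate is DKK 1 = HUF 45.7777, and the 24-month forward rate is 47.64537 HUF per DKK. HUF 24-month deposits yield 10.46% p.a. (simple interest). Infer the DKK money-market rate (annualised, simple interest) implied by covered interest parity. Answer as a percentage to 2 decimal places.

8.09%

T = 2 years.
CIP gives F = S · g_HUF/g_DKK, so g_HUF/g_DKK = 47.64537/45.7777 = 1.0407987.
The HUF side grows by 1 + 0.1046×2 = 1.209200.
That pins the DKK growth at 1.1618001.
r = (1.1618001 − 1)/2 = 0.080900 → 8.09%.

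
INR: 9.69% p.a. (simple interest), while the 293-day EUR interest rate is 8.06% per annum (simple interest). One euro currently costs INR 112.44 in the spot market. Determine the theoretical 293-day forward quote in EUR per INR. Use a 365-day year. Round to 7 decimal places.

T = 293/365 years.
INR accumulates by 1 + 0.0969×293/365 = 1.0777855.
EUR accumulates by 1 + 0.0806×293/365 = 1.0647008.
So F = 112.44 × 1.0777855 / 1.0647008 = 113.8218 (INR/EUR).
Quoted the other way: 1/113.8218 = 0.0087857 EUR per INR.

0.0087857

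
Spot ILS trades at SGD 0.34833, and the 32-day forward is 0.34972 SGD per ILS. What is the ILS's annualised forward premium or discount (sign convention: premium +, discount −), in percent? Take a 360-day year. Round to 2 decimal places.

+4.49%

T = 32/360 years.
ILS trades forward at +0.39905% vs spot over the period.
Per annum: 0.0039905 / (32/360) = 0.044893 = 4.49%.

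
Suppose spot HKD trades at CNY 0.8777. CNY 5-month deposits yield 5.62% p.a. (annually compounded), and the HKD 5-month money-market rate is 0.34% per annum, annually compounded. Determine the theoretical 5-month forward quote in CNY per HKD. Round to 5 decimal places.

T = 5/12 years.
Growth of 1 CNY over T: (1 + 0.0562)^(5/12) = 1.0230438.
HKD accumulates by (1 + 0.0034)^(5/12) = 1.0014153.
So F = 0.8777 × 1.0230438 / 1.0014153 = 0.8966565 (CNY/HKD).

0.89666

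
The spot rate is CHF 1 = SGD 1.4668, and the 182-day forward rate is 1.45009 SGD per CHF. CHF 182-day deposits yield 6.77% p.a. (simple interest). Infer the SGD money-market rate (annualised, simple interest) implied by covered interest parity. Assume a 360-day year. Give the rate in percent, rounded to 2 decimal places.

4.44%

T = 182/360 years.
F/S = 1.45009/1.4668 = 0.9886079 = (growth of SGD) / (growth of CHF).
CHF growth factor: 1 + 0.0677×182/360 = 1.0342261.
That pins the SGD growth at 1.0224441.
(1.0224441 − 1)/T = 0.044395, i.e. 4.44%.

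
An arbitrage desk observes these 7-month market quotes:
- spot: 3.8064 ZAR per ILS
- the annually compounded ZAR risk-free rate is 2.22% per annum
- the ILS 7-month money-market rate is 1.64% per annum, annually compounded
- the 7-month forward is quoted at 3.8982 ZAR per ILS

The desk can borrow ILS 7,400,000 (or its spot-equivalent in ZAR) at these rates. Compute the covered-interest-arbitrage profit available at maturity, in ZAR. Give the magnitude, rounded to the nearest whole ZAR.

T = 7/12 years.
Invest the ILS and cover forward: 7,400,000 × 1.0095342312 × 3.8982 = ZAR 29,121,710.92.
Convert at spot and invest in ZAR: 7,400,000 × 3.8064 × 1.0128907258 = ZAR 28,530,457.71.
The quoted forward overvalues ILS, so borrow ZAR, buy ILS at spot, deposit the ILS at 1.64%, and sell the proceeds forward at 3.8982.
Arbitrage profit = |29,121,710.92 − 28,530,457.71| = ZAR 591,253.

ZAR 591,253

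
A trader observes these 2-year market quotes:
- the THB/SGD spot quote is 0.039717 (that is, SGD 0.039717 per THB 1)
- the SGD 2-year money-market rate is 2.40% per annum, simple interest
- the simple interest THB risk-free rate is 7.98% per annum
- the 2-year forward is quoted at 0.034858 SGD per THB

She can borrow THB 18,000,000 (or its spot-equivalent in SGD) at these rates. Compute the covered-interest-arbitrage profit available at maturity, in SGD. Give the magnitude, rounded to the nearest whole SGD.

T = 2 years.
Invest the THB and cover forward: 18,000,000 × 1.159600 × 0.034858 = SGD 727,584.06.
Convert at spot and invest in SGD: 18,000,000 × 0.039717 × 1.048000 = SGD 749,221.49.
The quoted forward undervalues THB, so borrow THB, convert to SGD at spot, deposit the SGD at 2.40%, and buy THB forward at 0.034858 to cover the loan.
Profit = 749,221.49 − 727,584.06 = SGD 21,637.

SGD 21,637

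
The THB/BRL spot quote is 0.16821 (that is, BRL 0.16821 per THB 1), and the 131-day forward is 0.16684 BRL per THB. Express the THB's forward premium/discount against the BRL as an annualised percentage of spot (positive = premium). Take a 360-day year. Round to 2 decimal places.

T = 131/360 years.
THB trades forward at -0.81446% vs spot over the period.
×(1/T) gives -2.24% p.a.

-2.24%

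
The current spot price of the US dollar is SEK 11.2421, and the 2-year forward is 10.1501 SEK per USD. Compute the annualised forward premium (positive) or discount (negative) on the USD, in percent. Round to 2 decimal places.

-4.86%

T = 2 years.
(F − S)/S = (10.1501 − 11.2421)/11.2421 = -0.0971349.
Annualise by dividing by T: -0.0971349 / 2 = -0.048567 → -4.86%.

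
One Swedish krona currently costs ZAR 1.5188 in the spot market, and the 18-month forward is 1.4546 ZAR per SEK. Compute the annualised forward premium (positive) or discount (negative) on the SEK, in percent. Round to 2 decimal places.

-2.82%

T = 18/12 years.
SEK trades forward at -4.22702% vs spot over the period.
Per annum: -0.0422702 / (18/12) = -0.028180 = -2.82%.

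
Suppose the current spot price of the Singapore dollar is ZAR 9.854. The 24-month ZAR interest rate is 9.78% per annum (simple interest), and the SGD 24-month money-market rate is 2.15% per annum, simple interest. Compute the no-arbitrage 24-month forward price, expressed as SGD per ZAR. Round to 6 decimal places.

T = 2 years.
Growth of 1 ZAR over T: 1 + 0.0978×2 = 1.195600.
Growth of 1 SGD over T: 1 + 0.0215×2 = 1.043000.
So F = 9.854 × 1.195600 / 1.043000 = 11.29573 (ZAR/SGD).
Quoted the other way: 1/11.29573 = 0.088529 SGD per ZAR.

0.088529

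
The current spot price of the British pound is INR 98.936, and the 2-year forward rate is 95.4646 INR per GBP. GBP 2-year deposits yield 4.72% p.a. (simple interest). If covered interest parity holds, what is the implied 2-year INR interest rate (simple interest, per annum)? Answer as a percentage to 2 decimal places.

2.80%

T = 2 years.
CIP gives F = S · g_INR/g_GBP, so g_INR/g_GBP = 95.4646/98.936 = 0.9649127.
GBP growth factor: 1 + 0.0472×2 = 1.094400.
That pins the INR growth at 1.0560005.
r = (1.0560005 − 1)/2 = 0.028000 → 2.80%.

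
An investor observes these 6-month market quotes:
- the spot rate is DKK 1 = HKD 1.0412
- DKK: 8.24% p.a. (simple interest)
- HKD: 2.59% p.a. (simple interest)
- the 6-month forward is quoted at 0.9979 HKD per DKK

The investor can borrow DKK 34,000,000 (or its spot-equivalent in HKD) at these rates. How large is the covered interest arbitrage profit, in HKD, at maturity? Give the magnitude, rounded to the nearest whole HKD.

HKD 532,782

T = 6/12 years.
Invest the DKK and cover forward: 34,000,000 × 1.041200 × 0.9979 = HKD 35,326,458.32.
Convert at spot and invest in HKD: 34,000,000 × 1.0412 × 1.012950 = HKD 35,859,240.36.
The quoted forward undervalues DKK, so borrow DKK, convert to HKD at spot, deposit the HKD at 2.59%, and buy DKK forward at 0.9979 to cover the loan.
Profit = 35,859,240.36 − 35,326,458.32 = HKD 532,782.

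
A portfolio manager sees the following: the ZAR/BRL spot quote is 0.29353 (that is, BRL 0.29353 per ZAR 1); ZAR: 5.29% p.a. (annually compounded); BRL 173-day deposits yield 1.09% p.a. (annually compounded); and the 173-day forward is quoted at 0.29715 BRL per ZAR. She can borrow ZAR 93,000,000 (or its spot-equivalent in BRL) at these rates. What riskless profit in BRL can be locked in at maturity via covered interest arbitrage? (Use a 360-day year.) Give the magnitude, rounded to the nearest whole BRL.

T = 173/360 years.
Invest the ZAR and cover forward: 93,000,000 × 1.025081174 × 0.29715 = BRL 28,328,066.99.
Convert at spot and invest in BRL: 93,000,000 × 0.29353 × 1.0052233081 = BRL 27,440,877.38.
The quoted forward overvalues ZAR, so borrow BRL, buy ZAR at spot, deposit the ZAR at 5.29%, and sell the proceeds forward at 0.29715.
The gap between the two covered legs is BRL 887,190.

BRL 887,190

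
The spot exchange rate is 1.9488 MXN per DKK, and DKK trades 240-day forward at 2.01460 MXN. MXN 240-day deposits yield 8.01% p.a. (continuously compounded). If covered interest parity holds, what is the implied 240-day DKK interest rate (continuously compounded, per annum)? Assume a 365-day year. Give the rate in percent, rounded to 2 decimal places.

2.96%

T = 240/365 years.
By CIP, F/S equals the MXN-to-DKK growth ratio: 2.0146/1.9488 = 1.0337644.
MXN growth factor: e^(0.0801×240/365) = 1.0540802.
Hence g_DKK = 1.0196523.
r = ln(1.0196523)/(240/365) = 0.029598 → 2.96%.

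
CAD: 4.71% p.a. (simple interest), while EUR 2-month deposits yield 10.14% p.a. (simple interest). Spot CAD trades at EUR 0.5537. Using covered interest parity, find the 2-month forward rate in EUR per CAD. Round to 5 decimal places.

T = 2/12 years.
EUR growth factor: 1 + 0.1014×2/12 = 1.016900.
Growth of 1 CAD over T: 1 + 0.0471×2/12 = 1.007850.
So F = 0.5537 × 1.016900 / 1.007850 = 0.5586720 (EUR/CAD).

0.55867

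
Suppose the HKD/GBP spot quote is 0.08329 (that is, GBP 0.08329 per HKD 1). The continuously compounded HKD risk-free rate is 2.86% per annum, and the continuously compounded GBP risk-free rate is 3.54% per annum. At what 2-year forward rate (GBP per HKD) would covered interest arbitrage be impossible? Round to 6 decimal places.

0.084430

T = 2 years.
GBP growth factor: e^(0.0354×2) = 1.0733665.
HKD accumulates by e^(0.0286×2) = 1.0588676.
Forward (GBP per HKD) = 0.08329 × 1.0733665 / 1.0588676 = 0.08443048.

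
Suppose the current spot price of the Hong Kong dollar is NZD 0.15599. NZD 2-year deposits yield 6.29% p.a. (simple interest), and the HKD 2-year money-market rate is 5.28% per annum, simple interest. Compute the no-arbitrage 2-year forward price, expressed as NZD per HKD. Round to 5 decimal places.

0.15884

T = 2 years.
NZD growth factor: 1 + 0.0629×2 = 1.125800.
HKD growth factor: 1 + 0.0528×2 = 1.105600.
Forward (NZD per HKD) = 0.15599 × 1.125800 / 1.105600 = 0.1588400.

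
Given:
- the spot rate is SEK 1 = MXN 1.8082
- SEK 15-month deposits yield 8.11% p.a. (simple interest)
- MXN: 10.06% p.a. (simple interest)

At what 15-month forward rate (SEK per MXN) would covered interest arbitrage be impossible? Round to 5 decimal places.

0.54106

T = 15/12 years.
Growth of 1 MXN over T: 1 + 0.1006×15/12 = 1.125750.
SEK accumulates by 1 + 0.0811×15/12 = 1.101375.
CIP: F = S · (grow MXN)/(grow SEK) = 1.8082 × 1.125750/1.101375 = 1.848218 MXN per SEK.
Quoted the other way: 1/1.848218 = 0.54106 SEK per MXN.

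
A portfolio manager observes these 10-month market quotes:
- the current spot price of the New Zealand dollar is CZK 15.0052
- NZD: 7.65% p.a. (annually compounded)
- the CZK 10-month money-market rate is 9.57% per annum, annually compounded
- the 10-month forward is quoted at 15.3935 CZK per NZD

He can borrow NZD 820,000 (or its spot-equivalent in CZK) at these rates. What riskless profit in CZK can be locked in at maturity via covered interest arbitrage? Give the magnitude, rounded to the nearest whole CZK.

CZK 144,401

T = 10/12 years.
Keep in NZD, deliver into the forward: 820,000·1.0633552064·15.3935 = CZK 13,422,381.86.
Swap to CZK now, deposit: 820,000·15.0052·1.0791365065 = CZK 13,277,980.47.
The quoted forward overvalues NZD, so borrow CZK, buy NZD at spot, deposit the NZD at 7.65%, and sell the proceeds forward at 15.3935.
Arbitrage profit = |13,422,381.86 − 13,277,980.47| = CZK 144,401.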